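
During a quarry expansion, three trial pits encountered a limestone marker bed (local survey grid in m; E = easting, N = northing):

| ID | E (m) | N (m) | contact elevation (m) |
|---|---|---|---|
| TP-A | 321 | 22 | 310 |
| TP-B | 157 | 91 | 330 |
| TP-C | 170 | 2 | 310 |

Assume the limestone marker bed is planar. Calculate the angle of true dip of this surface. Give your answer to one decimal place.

12.5°

Two edge vectors: TP-A→TP-B = (-164, 69, 20), TP-A→TP-C = (-151, -20, 0).
Normal n = (TP-A→TP-B) × (TP-A→TP-C) = (400, -3020, 13699).
So ∂z/∂E = −n_x/n_z = −0.02920 and ∂z/∂N = −n_y/n_z = 0.22045.
Gradient magnitude |∇z| = √(a² + b²) = √(0.00085 + 0.04860) = 0.22238.
True dip = arctan(0.22238) = 12.5°, dipping toward S (azimuth ≈ 172°).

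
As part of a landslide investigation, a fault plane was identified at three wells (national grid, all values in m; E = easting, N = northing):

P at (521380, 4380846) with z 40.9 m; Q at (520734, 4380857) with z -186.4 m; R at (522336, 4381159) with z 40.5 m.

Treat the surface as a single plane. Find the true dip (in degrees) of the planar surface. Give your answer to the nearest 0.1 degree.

47.1°

Two edge vectors: P→Q = (-646, 11, -227.3), P→R = (956, 313, -0.4).
Normal n = (P→Q) × (P→R) = (71140.5, -217557.2, -212714).
So ∂z/∂E = −n_x/n_z = 0.33444 and ∂z/∂N = −n_y/n_z = −1.02277.
Gradient magnitude |∇z| = √(a² + b²) = √(0.11185 + 1.04606) = 1.07606.
True dip = arctan(1.07606) = 47.1°, dipping toward NNW (azimuth ≈ 342°).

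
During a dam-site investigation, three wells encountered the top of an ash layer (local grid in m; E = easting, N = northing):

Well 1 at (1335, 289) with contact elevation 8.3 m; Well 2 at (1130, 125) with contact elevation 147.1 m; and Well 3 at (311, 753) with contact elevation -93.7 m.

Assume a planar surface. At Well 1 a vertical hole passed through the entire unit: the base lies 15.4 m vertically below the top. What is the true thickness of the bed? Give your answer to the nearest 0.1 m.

12.9 m

Let the plane be z = a·E + b·N + c.
Well 2−Well 1: −205a − 164b = 138.8;  Well 3−Well 1: −1024a + 464b = −102.
Solving gives a = −0.18124, b = −0.61980.
|∇z| = √(a²+b²) = 0.64575, so dip δ = arctan(0.64575) = 32.85°.
True thickness = vertical thickness × cos δ = 15.4 × cos 32.85° = 12.9 m.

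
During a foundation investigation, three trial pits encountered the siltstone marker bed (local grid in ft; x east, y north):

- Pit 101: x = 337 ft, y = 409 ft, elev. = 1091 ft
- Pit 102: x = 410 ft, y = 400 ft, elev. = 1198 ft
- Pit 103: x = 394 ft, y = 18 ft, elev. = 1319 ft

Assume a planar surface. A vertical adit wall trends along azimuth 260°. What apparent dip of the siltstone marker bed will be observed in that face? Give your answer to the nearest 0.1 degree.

Let the plane be z = a·x + b·y + c.
Pit 102−Pit 101: 73a − 9b = 107;  Pit 103−Pit 101: 57a − 391b = 228.
Solving gives a = 1.41937, b = −0.37620.
Unit vector along 260° is (sin 260°, cos 260°) = (-0.9848, -0.1736).
Slope in that direction = a·(-0.9848) + b·(-0.1736) = −1.33248.
Apparent dip = arctan|1.33248| = 53.1° (true dip is 55.7°, so apparent ≤ true as expected).

53.1°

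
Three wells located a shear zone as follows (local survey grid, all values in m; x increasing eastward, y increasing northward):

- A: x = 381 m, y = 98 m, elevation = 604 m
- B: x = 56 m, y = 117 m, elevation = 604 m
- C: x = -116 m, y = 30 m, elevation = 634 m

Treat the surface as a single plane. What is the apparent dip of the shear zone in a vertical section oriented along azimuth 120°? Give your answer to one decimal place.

7.9°

Let the plane be z = a·x + b·y + c.
B−A: −325a + 19b = 0;  C−A: −497a − 68b = 30.
Solving gives a = −0.01807, b = −0.30910.
Unit vector along 120° is (sin 120°, cos 120°) = (0.8660, -0.5000).
Slope in that direction = a·(0.8660) + b·(-0.5000) = 0.13890.
Apparent dip = arctan|0.13890| = 7.9° (true dip is 17.2°, so apparent ≤ true as expected).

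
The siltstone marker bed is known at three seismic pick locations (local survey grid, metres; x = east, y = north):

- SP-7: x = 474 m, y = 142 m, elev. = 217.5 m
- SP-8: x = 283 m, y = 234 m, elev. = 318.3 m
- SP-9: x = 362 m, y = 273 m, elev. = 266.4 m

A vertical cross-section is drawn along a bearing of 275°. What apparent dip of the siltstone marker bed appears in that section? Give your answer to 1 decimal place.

Two edge vectors: SP-7→SP-8 = (-191, 92, 100.8), SP-7→SP-9 = (-112, 131, 48.9).
Normal n = (SP-7→SP-8) × (SP-7→SP-9) = (-8706, -1949.7, -14717).
So ∂z/∂x = −n_x/n_z = −0.59156 and ∂z/∂y = −n_y/n_z = −0.13248.
Unit vector along 275° is (sin 275°, cos 275°) = (-0.9962, 0.0872).
Slope in that direction = a·(-0.9962) + b·(0.0872) = 0.57776.
Apparent dip = arctan|0.57776| = 30.0° (true dip is 31.2°, so apparent ≤ true as expected).

30.0°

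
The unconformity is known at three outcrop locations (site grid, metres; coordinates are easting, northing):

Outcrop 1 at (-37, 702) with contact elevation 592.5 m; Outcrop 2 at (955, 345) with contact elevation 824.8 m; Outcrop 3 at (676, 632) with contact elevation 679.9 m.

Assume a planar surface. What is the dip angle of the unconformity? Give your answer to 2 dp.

Two edge vectors: Outcrop 1→Outcrop 2 = (992, -357, 232.3), Outcrop 1→Outcrop 3 = (713, -70, 87.4).
Normal n = (Outcrop 1→Outcrop 2) × (Outcrop 1→Outcrop 3) = (-14940.8, 78929.1, 185101).
So ∂z/∂easting = −n_x/n_z = 0.08072 and ∂z/∂northing = −n_y/n_z = −0.42641.
Gradient magnitude |∇z| = √(a² + b²) = √(0.00652 + 0.18183) = 0.43398.
True dip = arctan(0.43398) = 23.46°, dipping toward N (azimuth ≈ 349°).

23.46°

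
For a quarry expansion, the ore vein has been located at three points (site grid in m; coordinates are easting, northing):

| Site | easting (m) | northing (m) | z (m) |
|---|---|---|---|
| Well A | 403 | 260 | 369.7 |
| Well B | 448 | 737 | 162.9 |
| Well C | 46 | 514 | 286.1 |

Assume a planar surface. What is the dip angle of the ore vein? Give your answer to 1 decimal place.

Let the plane be z = a·easting + b·northing + c.
Well B−Well A: 45a + 477b = −206.8;  Well C−Well A: −357a + 254b = −83.6.
Solving gives a = −0.06961, b = −0.42698.
Gradient magnitude |∇z| = √(a² + b²) = √(0.00485 + 0.18231) = 0.43261.
True dip = arctan(0.43261) = 23.4°, dipping toward N (azimuth ≈ 009°).

23.4°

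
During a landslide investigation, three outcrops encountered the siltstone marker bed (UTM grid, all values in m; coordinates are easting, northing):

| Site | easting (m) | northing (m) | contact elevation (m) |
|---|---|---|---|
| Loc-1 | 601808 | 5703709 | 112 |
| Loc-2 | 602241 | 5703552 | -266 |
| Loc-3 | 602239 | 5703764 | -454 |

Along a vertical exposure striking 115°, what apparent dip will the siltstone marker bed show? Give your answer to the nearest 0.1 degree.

Let the plane be z = a·easting + b·northing + c.
Loc-2−Loc-1: 433a − 157b = −378;  Loc-3−Loc-1: 431a + 55b = −566.
Solving gives a = −1.19862, b = −0.89810.
Unit vector along 115° is (sin 115°, cos 115°) = (0.9063, -0.4226).
Slope in that direction = a·(0.9063) + b·(-0.4226) = −0.70676.
Apparent dip = arctan|0.70676| = 35.3° (true dip is 56.3°, so apparent ≤ true as expected).

35.3°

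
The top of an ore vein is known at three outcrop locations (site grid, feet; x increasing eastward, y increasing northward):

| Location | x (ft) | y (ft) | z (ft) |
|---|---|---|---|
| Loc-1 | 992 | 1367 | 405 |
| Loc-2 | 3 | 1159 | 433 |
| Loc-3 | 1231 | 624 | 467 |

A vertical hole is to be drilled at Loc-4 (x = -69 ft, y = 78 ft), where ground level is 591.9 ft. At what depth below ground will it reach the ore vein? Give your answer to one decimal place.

64.5 ft

Let the plane be z = a·x + b·y + c.
Loc-2−Loc-1: −989a − 208b = 28;  Loc-3−Loc-1: 239a − 743b = 62.
Solving gives a = −0.010080, b = −0.086688.
Then c = 405 − a·992 − b·1367 = 533.50.
At (-69, 78): z_contact = 0.70 − 6.76 + 533.50 = 527.44 ft.
Depth below ground = 591.9 − 527.44 = 64.5 ft.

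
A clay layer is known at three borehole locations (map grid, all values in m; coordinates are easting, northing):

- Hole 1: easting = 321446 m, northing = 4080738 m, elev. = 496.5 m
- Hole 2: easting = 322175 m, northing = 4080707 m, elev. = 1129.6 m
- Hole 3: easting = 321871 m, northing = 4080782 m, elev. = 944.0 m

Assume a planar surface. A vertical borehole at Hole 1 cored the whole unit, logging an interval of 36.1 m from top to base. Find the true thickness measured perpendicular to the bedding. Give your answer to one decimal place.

19.4 m

Two edge vectors: Hole 1→Hole 2 = (729, -31, 633.1), Hole 1→Hole 3 = (425, 44, 447.5).
Normal n = (Hole 1→Hole 2) × (Hole 1→Hole 3) = (-41728.9, -57160, 45251).
So ∂z/∂easting = −n_x/n_z = 0.92217 and ∂z/∂northing = −n_y/n_z = 1.26318.
|∇z| = √(a²+b²) = 1.56397, so dip δ = arctan(1.56397) = 57.41°.
True thickness = vertical thickness × cos δ = 36.1 × cos 57.41° = 19.4 m.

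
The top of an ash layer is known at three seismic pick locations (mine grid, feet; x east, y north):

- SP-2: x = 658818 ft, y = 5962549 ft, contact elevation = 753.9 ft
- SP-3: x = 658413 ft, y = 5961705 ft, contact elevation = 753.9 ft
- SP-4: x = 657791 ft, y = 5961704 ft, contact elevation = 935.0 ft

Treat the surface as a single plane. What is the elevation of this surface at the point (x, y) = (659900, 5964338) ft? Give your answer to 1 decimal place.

Let the plane be z = a·x + b·y + c.
SP-3−SP-2: −405a − 844b = 0;  SP-4−SP-2: −1027a − 845b = 181.1.
Solving gives a = −0.291382351, b = 0.139822100.
Then c = 753.9 − a·658818 − b·5962549 = −640974.28.
At (659900, 5964338): z = −192283.2 + 833946.3 − 640974.28 = 688.8 ft.

688.8 ft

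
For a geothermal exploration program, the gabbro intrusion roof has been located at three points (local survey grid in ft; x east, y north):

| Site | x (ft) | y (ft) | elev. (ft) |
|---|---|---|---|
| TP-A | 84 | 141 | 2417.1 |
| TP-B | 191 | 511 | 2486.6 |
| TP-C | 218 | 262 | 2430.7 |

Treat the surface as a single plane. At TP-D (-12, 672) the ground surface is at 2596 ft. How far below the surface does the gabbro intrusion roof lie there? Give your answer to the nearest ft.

56 ft

Two edge vectors: TP-A→TP-B = (107, 370, 69.5), TP-A→TP-C = (134, 121, 13.6).
Normal n = (TP-A→TP-B) × (TP-A→TP-C) = (-3377.5, 7857.8, -36633).
So ∂z/∂x = −n_x/n_z = −0.09220 and ∂z/∂y = −n_y/n_z = 0.21450.
Intercept c from TP-A: 2417.1 + 7.74 − 30.24 = 2394.60.
At (-12, 672): z_contact = 1.1 + 144.1 + 2394.60 = 2539.9 ft.
Depth below ground = 2596 − 2539.9 = 56 ft.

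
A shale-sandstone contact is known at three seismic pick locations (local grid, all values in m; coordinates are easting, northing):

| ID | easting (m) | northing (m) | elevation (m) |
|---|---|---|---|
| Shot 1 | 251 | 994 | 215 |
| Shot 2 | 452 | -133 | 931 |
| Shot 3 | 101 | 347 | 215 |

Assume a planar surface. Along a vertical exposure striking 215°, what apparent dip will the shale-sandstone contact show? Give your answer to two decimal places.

30.72°

Two edge vectors: Shot 1→Shot 2 = (201, -1127, 716), Shot 1→Shot 3 = (-150, -647, 0).
Normal n = (Shot 1→Shot 2) × (Shot 1→Shot 3) = (463252, -107400, -299097).
So ∂z/∂easting = −n_x/n_z = 1.54884 and ∂z/∂northing = −n_y/n_z = −0.35908.
Unit vector along 215° is (sin 215°, cos 215°) = (-0.5736, -0.8192).
Slope in that direction = a·(-0.5736) + b·(-0.8192) = −0.59423.
Apparent dip = arctan|0.59423| = 30.72° (true dip is 57.8°, so apparent ≤ true as expected).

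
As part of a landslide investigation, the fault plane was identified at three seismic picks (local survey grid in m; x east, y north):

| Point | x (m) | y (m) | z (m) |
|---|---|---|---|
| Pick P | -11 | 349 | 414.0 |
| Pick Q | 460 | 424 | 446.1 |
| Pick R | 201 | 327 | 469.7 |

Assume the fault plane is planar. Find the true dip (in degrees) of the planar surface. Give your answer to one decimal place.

37.3°

Two edge vectors: Pick P→Pick Q = (471, 75, 32.1), Pick P→Pick R = (212, -22, 55.7).
Normal n = (Pick P→Pick Q) × (Pick P→Pick R) = (4883.7, -19429.5, -26262).
So ∂z/∂x = −n_x/n_z = 0.18596 and ∂z/∂y = −n_y/n_z = −0.73983.
Gradient magnitude |∇z| = √(a² + b²) = √(0.03458 + 0.54735) = 0.76285.
True dip = arctan(0.76285) = 37.3°, dipping toward NNW (azimuth ≈ 346°).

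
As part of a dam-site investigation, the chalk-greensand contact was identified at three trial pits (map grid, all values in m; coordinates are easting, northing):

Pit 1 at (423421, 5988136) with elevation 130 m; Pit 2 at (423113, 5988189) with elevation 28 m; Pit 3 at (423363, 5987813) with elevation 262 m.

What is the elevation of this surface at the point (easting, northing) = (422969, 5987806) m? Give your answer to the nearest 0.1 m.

165.5 m

Let the plane be z = a·easting + b·northing + c.
Pit 2−Pit 1: −308a + 53b = −102;  Pit 3−Pit 1: −58a − 323b = 132.
Solving gives a = 0.253027555, b = −0.454104019.
Then c = 130 − a·423421 − b·5988136 = 2612229.44.
At (422969, 5987806): z = 107022.8 − 2719086.8 + 2612229.44 = 165.5 m.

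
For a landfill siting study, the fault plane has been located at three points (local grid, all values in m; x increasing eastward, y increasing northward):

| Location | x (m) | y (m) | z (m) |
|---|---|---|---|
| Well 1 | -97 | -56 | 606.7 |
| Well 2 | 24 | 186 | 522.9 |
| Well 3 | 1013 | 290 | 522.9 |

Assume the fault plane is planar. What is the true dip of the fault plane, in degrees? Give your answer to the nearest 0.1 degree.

Two edge vectors: Well 1→Well 2 = (121, 242, -83.8), Well 1→Well 3 = (1110, 346, -83.8).
Normal n = (Well 1→Well 2) × (Well 1→Well 3) = (8715.2, -82878.2, -226754).
So ∂z/∂x = −n_x/n_z = 0.03843 and ∂z/∂y = −n_y/n_z = −0.36550.
Gradient magnitude |∇z| = √(a² + b²) = √(0.00148 + 0.13359) = 0.36751.
True dip = arctan(0.36751) = 20.2°, dipping toward N (azimuth ≈ 354°).

20.2°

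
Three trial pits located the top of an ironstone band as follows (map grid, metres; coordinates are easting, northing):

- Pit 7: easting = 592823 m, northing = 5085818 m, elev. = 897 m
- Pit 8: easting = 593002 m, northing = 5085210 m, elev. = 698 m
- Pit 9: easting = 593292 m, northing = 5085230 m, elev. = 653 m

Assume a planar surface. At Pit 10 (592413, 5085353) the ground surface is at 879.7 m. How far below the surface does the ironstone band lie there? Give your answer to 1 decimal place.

39.6 m

Let the plane be z = a·easting + b·northing + c.
Pit 8−Pit 7: 179a − 608b = −199;  Pit 9−Pit 7: 469a − 588b = −244.
Solving gives a = −0.174207893, b = 0.276014452.
Then c = 897 − a·592823 − b·5085818 = −1299587.82.
At (592413, 5085353): z_contact = −103203.02 + 1403630.92 − 1299587.82 = 840.08 m.
Depth below ground = 879.7 − 840.08 = 39.6 m.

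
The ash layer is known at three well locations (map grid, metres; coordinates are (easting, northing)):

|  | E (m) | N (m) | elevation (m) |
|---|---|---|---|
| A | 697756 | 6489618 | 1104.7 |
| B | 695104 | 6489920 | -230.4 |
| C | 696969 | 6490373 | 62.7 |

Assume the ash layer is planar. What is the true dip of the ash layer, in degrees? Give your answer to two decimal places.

Two edge vectors: A→B = (-2652, 302, -1335.1), A→C = (-787, 755, -1042).
Normal n = (A→B) × (A→C) = (693316.5, -1712660.3, -1764586).
So ∂z/∂E = −n_x/n_z = 0.39291 and ∂z/∂N = −n_y/n_z = −0.97057.
Gradient magnitude |∇z| = √(a² + b²) = √(0.15438 + 0.94201) = 1.04709.
True dip = arctan(1.04709) = 46.32°, dipping toward NNW (azimuth ≈ 338°).

46.32°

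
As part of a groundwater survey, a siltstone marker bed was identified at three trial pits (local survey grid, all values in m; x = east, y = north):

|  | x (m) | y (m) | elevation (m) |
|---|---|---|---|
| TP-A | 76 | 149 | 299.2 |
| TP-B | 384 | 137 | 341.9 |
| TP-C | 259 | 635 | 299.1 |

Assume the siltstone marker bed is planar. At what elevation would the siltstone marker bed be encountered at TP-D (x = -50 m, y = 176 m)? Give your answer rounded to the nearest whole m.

281 m

Two edge vectors: TP-A→TP-B = (308, -12, 42.7), TP-A→TP-C = (183, 486, -0.1).
Normal n = (TP-A→TP-B) × (TP-A→TP-C) = (-20751, 7844.9, 151884).
So ∂z/∂x = −n_x/n_z = 0.13662 and ∂z/∂y = −n_y/n_z = −0.05165.
Intercept c from TP-A: 299.2 − 10.38 + 7.70 = 296.51.
At (-50, 176): z = −6.8 − 9.1 + 296.51 = 280.6 m.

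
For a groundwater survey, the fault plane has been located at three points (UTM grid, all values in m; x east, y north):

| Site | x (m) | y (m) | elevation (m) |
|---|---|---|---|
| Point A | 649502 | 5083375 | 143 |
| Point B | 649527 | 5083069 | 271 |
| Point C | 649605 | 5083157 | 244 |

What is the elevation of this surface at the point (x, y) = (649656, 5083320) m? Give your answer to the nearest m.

Let the plane be z = a·x + b·y + c.
Point B−Point A: 25a − 306b = 128;  Point C−Point A: 103a − 218b = 101.
Solving gives a = 0.11516035, b = −0.40889213.
Then c = 143 − a·649502 − b·5083375 = 2003898.15.
At (649656, 5083320): z = 74814.6 − 2078529.5 + 2003898.15 = 183.2 m.

183 m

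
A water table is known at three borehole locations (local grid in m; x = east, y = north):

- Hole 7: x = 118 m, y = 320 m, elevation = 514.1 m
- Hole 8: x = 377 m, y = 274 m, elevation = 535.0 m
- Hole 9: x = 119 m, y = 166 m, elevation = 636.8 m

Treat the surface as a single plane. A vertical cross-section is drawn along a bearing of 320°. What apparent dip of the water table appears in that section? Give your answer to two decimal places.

Let the plane be z = a·x + b·y + c.
Hole 8−Hole 7: 259a − 46b = 20.9;  Hole 9−Hole 7: 1a − 154b = 122.7.
Solving gives a = −0.06088, b = −0.79715.
Unit vector along 320° is (sin 320°, cos 320°) = (-0.6428, 0.7660).
Slope in that direction = a·(-0.6428) + b·(0.7660) = −0.57152.
Apparent dip = arctan|0.57152| = 29.75° (true dip is 38.6°, so apparent ≤ true as expected).

29.75°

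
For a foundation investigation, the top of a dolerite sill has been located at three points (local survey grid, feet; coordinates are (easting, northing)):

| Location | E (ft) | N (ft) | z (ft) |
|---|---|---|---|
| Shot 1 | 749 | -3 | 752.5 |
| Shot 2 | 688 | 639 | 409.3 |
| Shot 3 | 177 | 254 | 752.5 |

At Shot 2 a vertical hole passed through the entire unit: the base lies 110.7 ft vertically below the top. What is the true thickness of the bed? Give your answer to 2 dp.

94.41 ft

Let the plane be z = a·E + b·N + c.
Shot 2−Shot 1: −61a + 642b = −343.2;  Shot 3−Shot 1: −572a + 257b = 0.
Solving gives a = −0.25090, b = −0.55842.
|∇z| = √(a²+b²) = 0.61219, so dip δ = arctan(0.61219) = 31.47°.
True thickness = vertical thickness × cos δ = 110.7 × cos 31.47° = 94.41 ft.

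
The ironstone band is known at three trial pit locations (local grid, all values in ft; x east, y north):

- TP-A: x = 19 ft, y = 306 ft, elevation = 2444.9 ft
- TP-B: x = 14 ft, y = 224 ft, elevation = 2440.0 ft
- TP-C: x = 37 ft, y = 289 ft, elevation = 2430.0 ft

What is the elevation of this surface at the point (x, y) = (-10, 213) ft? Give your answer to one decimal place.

Let the plane be z = a·x + b·y + c.
TP-B−TP-A: −5a − 82b = −4.9;  TP-C−TP-A: 18a − 17b = −14.9.
Solving gives a = −0.72934, b = 0.10423.
Then c = 2444.9 − a·19 − b·306 = 2426.86.
At (-10, 213): z = 7.3 + 22.2 + 2426.86 = 2456.4 ft.

2456.4 ft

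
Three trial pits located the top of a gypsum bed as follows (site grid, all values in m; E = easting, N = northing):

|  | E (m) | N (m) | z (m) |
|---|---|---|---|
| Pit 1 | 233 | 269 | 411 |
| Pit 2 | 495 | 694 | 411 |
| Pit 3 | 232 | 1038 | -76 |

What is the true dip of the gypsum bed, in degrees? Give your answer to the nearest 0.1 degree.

Two edge vectors: Pit 1→Pit 2 = (262, 425, 0), Pit 1→Pit 3 = (-1, 769, -487).
Normal n = (Pit 1→Pit 2) × (Pit 1→Pit 3) = (-206975, 127594, 201903).
So ∂z/∂E = −n_x/n_z = 1.02512 and ∂z/∂N = −n_y/n_z = −0.63196.
Gradient magnitude |∇z| = √(a² + b²) = √(1.05087 + 0.39937) = 1.20426.
True dip = arctan(1.20426) = 50.3°, dipping toward WNW (azimuth ≈ 302°).

50.3°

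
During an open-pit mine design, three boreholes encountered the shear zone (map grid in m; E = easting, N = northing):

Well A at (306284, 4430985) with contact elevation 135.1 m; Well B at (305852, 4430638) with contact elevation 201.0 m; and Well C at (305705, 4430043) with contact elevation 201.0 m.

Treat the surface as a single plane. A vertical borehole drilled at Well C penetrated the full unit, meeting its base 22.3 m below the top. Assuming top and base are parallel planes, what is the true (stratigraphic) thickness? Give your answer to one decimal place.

21.9 m

Two edge vectors: Well A→Well B = (-432, -347, 65.9), Well A→Well C = (-579, -942, 65.9).
Normal n = (Well A→Well B) × (Well A→Well C) = (39210.5, -9687.3, 206031).
So ∂z/∂E = −n_x/n_z = −0.19031 and ∂z/∂N = −n_y/n_z = 0.04702.
|∇z| = √(a²+b²) = 0.19604, so dip δ = arctan(0.19604) = 11.09°.
True thickness = vertical thickness × cos δ = 22.3 × cos 11.09° = 21.9 m.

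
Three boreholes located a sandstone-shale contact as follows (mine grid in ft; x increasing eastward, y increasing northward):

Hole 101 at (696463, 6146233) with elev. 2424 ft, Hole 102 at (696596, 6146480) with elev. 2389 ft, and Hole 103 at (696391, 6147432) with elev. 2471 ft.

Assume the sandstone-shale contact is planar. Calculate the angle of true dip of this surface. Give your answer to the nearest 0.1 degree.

16.9°

Let the plane be z = a·x + b·y + c.
Hole 102−Hole 101: 133a + 247b = −35;  Hole 103−Hole 101: −72a + 1199b = 47.
Solving gives a = −0.30225, b = 0.02105.
Gradient magnitude |∇z| = √(a² + b²) = √(0.09135 + 0.00044) = 0.30298.
True dip = arctan(0.30298) = 16.9°, dipping toward E (azimuth ≈ 094°).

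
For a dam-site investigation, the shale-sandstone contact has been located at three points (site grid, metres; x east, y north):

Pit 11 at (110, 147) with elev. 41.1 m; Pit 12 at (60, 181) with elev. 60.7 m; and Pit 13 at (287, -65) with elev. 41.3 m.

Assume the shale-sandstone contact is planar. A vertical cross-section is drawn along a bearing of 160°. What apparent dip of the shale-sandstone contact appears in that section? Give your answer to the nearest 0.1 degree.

21.9°

Two edge vectors: Pit 11→Pit 12 = (-50, 34, 19.6), Pit 11→Pit 13 = (177, -212, 0.2).
Normal n = (Pit 11→Pit 12) × (Pit 11→Pit 13) = (4162, 3479.2, 4582).
So ∂z/∂x = −n_x/n_z = −0.90834 and ∂z/∂y = −n_y/n_z = −0.75932.
Unit vector along 160° is (sin 160°, cos 160°) = (0.3420, -0.9397).
Slope in that direction = a·(0.3420) + b·(-0.9397) = 0.40286.
Apparent dip = arctan|0.40286| = 21.9° (true dip is 49.8°, so apparent ≤ true as expected).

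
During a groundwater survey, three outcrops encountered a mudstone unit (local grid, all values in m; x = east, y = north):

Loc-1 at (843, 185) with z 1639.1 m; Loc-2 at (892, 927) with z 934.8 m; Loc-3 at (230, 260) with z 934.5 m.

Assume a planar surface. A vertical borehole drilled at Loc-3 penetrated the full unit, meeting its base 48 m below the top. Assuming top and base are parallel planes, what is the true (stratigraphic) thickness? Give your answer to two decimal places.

27.33 m

Two edge vectors: Loc-1→Loc-2 = (49, 742, -704.3), Loc-1→Loc-3 = (-613, 75, -704.6).
Normal n = (Loc-1→Loc-2) × (Loc-1→Loc-3) = (-469990.7, 466261.3, 458521).
So ∂z/∂x = −n_x/n_z = 1.02501 and ∂z/∂y = −n_y/n_z = −1.01688.
|∇z| = √(a²+b²) = 1.44385, so dip δ = arctan(1.44385) = 55.29°.
True thickness = vertical thickness × cos δ = 48 × cos 55.29° = 27.33 m.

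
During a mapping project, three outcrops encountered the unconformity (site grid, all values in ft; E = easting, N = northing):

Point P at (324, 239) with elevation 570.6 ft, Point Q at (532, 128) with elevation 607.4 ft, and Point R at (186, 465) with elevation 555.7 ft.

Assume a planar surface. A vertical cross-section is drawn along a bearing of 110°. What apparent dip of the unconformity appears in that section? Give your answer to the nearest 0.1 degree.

Let the plane be z = a·E + b·N + c.
Point Q−Point P: 208a − 111b = 36.8;  Point R−Point P: −138a + 226b = −14.9.
Solving gives a = 0.21025, b = 0.06246.
Unit vector along 110° is (sin 110°, cos 110°) = (0.9397, -0.3420).
Slope in that direction = a·(0.9397) + b·(-0.3420) = 0.17621.
Apparent dip = arctan|0.17621| = 10.0° (true dip is 12.4°, so apparent ≤ true as expected).

10.0°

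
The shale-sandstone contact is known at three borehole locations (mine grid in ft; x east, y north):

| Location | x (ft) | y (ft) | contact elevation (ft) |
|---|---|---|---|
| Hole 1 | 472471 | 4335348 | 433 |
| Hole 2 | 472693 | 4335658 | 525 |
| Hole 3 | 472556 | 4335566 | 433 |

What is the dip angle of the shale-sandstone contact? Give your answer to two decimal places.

44.32°

Two edge vectors: Hole 1→Hole 2 = (222, 310, 92), Hole 1→Hole 3 = (85, 218, 0).
Normal n = (Hole 1→Hole 2) × (Hole 1→Hole 3) = (-20056, 7820, 22046).
So ∂z/∂x = −n_x/n_z = 0.90973 and ∂z/∂y = −n_y/n_z = −0.35471.
Gradient magnitude |∇z| = √(a² + b²) = √(0.82762 + 0.12582) = 0.97644.
True dip = arctan(0.97644) = 44.32°, dipping toward WNW (azimuth ≈ 291°).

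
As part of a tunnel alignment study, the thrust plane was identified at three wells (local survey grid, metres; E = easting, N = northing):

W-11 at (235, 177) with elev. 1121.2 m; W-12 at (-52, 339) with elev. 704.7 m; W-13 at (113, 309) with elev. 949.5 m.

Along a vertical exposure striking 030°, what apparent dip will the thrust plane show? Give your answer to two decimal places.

39.45°

Two edge vectors: W-11→W-12 = (-287, 162, -416.5), W-11→W-13 = (-122, 132, -171.7).
Normal n = (W-11→W-12) × (W-11→W-13) = (27162.6, 1535.1, -18120).
So ∂z/∂E = −n_x/n_z = 1.49904 and ∂z/∂N = −n_y/n_z = 0.08472.
Unit vector along 030° is (sin 30°, cos 30°) = (0.5000, 0.8660).
Slope in that direction = a·(0.5000) + b·(0.8660) = 0.82289.
Apparent dip = arctan|0.82289| = 39.45° (true dip is 56.3°, so apparent ≤ true as expected).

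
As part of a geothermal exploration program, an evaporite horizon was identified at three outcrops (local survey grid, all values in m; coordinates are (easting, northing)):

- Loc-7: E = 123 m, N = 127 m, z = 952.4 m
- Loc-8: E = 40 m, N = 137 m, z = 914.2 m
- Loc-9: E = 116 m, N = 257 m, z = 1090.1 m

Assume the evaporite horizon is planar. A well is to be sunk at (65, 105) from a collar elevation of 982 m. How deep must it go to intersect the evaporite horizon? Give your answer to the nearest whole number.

88 m

Let the plane be z = a·E + b·N + c.
Loc-8−Loc-7: −83a + 10b = −38.2;  Loc-9−Loc-7: −7a + 130b = 137.7.
Solving gives a = 0.59170, b = 1.09109.
Then c = 952.4 − a·123 − b·127 = 741.05.
At (65, 105): z_contact = 38.5 + 114.6 + 741.05 = 894.1 m.
Depth below ground = 982 − 894.1 = 88 m.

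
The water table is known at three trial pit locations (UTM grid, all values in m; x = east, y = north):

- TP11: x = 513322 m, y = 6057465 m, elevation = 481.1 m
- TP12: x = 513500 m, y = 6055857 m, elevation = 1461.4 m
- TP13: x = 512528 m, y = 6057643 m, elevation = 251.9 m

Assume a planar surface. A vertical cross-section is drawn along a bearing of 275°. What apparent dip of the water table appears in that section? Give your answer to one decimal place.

Two edge vectors: TP11→TP12 = (178, -1608, 980.3), TP11→TP13 = (-794, 178, -229.2).
Normal n = (TP11→TP12) × (TP11→TP13) = (194060.2, -737560.6, -1245068).
So ∂z/∂x = −n_x/n_z = 0.15586 and ∂z/∂y = −n_y/n_z = −0.59239.
Unit vector along 275° is (sin 275°, cos 275°) = (-0.9962, 0.0872).
Slope in that direction = a·(-0.9962) + b·(0.0872) = −0.20690.
Apparent dip = arctan|0.20690| = 11.7° (true dip is 31.5°, so apparent ≤ true as expected).

11.7°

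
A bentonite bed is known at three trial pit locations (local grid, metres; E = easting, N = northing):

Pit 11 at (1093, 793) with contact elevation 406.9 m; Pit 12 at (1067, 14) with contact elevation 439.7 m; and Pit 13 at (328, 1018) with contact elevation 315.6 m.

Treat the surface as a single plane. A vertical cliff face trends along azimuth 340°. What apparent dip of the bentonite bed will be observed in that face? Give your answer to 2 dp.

4.52°

Let the plane be z = a·E + b·N + c.
Pit 12−Pit 11: −26a − 779b = 32.8;  Pit 13−Pit 11: −765a + 225b = −91.3.
Solving gives a = 0.10592, b = −0.04564.
Unit vector along 340° is (sin 340°, cos 340°) = (-0.3420, 0.9397).
Slope in that direction = a·(-0.3420) + b·(0.9397) = −0.07912.
Apparent dip = arctan|0.07912| = 4.52° (true dip is 6.6°, so apparent ≤ true as expected).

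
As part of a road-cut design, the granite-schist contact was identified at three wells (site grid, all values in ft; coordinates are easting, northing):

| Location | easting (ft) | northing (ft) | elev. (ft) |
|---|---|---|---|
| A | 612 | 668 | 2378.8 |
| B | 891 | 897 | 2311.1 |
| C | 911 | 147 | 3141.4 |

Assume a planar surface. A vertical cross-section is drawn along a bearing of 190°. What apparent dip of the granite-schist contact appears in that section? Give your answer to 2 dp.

43.83°

Let the plane be z = a·easting + b·northing + c.
B−A: 279a + 229b = −67.7;  C−A: 299a − 521b = 762.6.
Solving gives a = 0.65175, b = −1.08969.
Unit vector along 190° is (sin 190°, cos 190°) = (-0.1736, -0.9848).
Slope in that direction = a·(-0.1736) + b·(-0.9848) = 0.95996.
Apparent dip = arctan|0.95996| = 43.83° (true dip is 51.8°, so apparent ≤ true as expected).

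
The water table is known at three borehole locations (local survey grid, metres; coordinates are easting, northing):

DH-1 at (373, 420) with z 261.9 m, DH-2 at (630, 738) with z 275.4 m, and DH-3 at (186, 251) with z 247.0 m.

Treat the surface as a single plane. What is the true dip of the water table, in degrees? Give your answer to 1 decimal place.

Two edge vectors: DH-1→DH-2 = (257, 318, 13.5), DH-1→DH-3 = (-187, -169, -14.9).
Normal n = (DH-1→DH-2) × (DH-1→DH-3) = (-2456.7, 1304.8, 16033).
So ∂z/∂easting = −n_x/n_z = 0.15323 and ∂z/∂northing = −n_y/n_z = −0.08138.
Gradient magnitude |∇z| = √(a² + b²) = √(0.02348 + 0.00662) = 0.17350.
True dip = arctan(0.17350) = 9.8°, dipping toward WNW (azimuth ≈ 298°).

9.8°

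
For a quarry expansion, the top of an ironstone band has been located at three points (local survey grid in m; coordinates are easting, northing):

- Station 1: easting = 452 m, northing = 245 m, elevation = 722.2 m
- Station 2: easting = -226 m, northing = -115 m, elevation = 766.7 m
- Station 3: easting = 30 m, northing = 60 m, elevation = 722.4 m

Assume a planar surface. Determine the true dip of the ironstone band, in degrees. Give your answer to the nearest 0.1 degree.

37.5°

Let the plane be z = a·easting + b·northing + c.
Station 2−Station 1: −678a − 360b = 44.5;  Station 3−Station 1: −422a − 185b = 0.2.
Solving gives a = 0.30806, b = −0.70379.
Gradient magnitude |∇z| = √(a² + b²) = √(0.09490 + 0.49532) = 0.76826.
True dip = arctan(0.76826) = 37.5°, dipping toward NNW (azimuth ≈ 336°).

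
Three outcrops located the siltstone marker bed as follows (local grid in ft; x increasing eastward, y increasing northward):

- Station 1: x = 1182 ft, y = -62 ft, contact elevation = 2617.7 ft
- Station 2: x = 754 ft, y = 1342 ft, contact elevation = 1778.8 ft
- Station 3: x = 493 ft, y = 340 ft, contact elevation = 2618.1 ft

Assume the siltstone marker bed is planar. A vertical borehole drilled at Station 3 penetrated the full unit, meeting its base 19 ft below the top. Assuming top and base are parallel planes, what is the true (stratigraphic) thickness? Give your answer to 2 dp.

14.53 ft

Let the plane be z = a·x + b·y + c.
Station 2−Station 1: −428a + 1404b = −838.9;  Station 3−Station 1: −689a + 402b = 0.4.
Solving gives a = −0.42474, b = −0.72699.
|∇z| = √(a²+b²) = 0.84197, so dip δ = arctan(0.84197) = 40.10°.
True thickness = vertical thickness × cos δ = 19 × cos 40.10° = 14.53 ft.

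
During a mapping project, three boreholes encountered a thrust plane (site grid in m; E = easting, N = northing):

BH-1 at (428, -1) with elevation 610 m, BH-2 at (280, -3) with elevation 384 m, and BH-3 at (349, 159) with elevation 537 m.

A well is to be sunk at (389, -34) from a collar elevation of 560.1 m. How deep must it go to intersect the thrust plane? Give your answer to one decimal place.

19.3 m

Let the plane be z = a·E + b·N + c.
BH-2−BH-1: −148a − 2b = −226;  BH-3−BH-1: −79a + 160b = −73.
Solving gives a = 1.52303, b = 0.29575.
Then c = 610 − a·428 − b·-1 = −41.56.
At (389, -34): z_contact = 592.46 − 10.06 − 41.56 = 540.84 m.
Depth below ground = 560.1 − 540.84 = 19.3 m.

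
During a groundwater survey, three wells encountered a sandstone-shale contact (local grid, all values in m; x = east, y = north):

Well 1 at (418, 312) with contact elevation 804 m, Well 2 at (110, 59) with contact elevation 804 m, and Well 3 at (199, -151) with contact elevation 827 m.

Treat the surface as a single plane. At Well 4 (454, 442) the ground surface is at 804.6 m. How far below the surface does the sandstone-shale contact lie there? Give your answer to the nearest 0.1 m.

Let the plane be z = a·x + b·y + c.
Well 2−Well 1: −308a − 253b = 0;  Well 3−Well 1: −219a − 463b = 23.
Solving gives a = 0.06673, b = −0.08124.
Then c = 804 − a·418 − b·312 = 801.45.
At (454, 442): z_contact = 30.30 − 35.91 + 801.45 = 795.84 m.
Depth below ground = 804.6 − 795.84 = 8.8 m.

8.8 m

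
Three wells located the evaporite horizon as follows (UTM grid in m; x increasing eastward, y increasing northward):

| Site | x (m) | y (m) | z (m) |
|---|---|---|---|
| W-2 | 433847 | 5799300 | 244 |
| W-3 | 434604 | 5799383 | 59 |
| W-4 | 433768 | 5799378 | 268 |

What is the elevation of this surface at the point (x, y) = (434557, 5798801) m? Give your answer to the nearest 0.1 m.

Let the plane be z = a·x + b·y + c.
W-3−W-2: 757a + 83b = −185;  W-4−W-2: −79a + 78b = 24.
Solving gives a = −0.250323918, b = 0.054159109.
Then c = 244 − a·433847 − b·5799300 = −205238.64.
At (434557, 5798801): z = −108780.0 + 314057.9 − 205238.64 = 39.2 m.

39.2 m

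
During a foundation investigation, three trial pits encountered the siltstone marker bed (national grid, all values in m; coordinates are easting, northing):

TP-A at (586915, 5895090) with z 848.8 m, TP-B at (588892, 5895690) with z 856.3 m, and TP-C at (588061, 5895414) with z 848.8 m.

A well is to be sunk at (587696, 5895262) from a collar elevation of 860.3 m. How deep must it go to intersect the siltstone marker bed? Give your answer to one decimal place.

20.4 m

Let the plane be z = a·easting + b·northing + c.
TP-B−TP-A: 1977a + 600b = 7.5;  TP-C−TP-A: 1146a + 324b = 0.
Solving gives a = −0.051644989, b = 0.182670237.
Then c = 848.8 − a·586915 − b·5895090 = −1045697.47.
At (587696, 5895262): z_contact = −30351.55 + 1076888.91 − 1045697.47 = 839.88 m.
Depth below ground = 860.3 − 839.88 = 20.4 m.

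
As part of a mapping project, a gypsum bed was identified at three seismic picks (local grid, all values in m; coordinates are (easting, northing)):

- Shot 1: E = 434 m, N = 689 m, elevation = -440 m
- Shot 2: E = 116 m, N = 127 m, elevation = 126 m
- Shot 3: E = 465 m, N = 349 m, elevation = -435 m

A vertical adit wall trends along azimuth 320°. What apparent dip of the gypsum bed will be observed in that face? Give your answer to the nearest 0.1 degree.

Two edge vectors: Shot 1→Shot 2 = (-318, -562, 566), Shot 1→Shot 3 = (31, -340, 5).
Normal n = (Shot 1→Shot 2) × (Shot 1→Shot 3) = (189630, 19136, 125542).
So ∂z/∂E = −n_x/n_z = −1.51049 and ∂z/∂N = −n_y/n_z = −0.15243.
Unit vector along 320° is (sin 320°, cos 320°) = (-0.6428, 0.7660).
Slope in that direction = a·(-0.6428) + b·(0.7660) = 0.85416.
Apparent dip = arctan|0.85416| = 40.5° (true dip is 56.6°, so apparent ≤ true as expected).

40.5°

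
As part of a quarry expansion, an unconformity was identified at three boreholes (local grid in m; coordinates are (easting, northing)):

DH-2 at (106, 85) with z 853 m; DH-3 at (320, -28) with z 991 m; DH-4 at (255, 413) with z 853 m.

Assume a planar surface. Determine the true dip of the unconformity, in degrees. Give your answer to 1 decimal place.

29.7°

Let the plane be z = a·E + b·N + c.
DH-3−DH-2: 214a − 113b = 138;  DH-4−DH-2: 149a + 328b = 0.
Solving gives a = 0.52010, b = −0.23627.
Gradient magnitude |∇z| = √(a² + b²) = √(0.27051 + 0.05582) = 0.57125.
True dip = arctan(0.57125) = 29.7°, dipping toward WNW (azimuth ≈ 294°).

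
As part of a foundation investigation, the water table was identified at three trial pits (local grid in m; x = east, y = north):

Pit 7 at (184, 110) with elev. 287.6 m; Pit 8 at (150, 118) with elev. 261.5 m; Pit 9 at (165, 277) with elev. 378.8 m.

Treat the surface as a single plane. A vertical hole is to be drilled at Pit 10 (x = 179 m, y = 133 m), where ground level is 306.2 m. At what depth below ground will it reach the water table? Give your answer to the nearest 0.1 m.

8.2 m

Two edge vectors: Pit 7→Pit 8 = (-34, 8, -26.1), Pit 7→Pit 9 = (-19, 167, 91.2).
Normal n = (Pit 7→Pit 8) × (Pit 7→Pit 9) = (5088.3, 3596.7, -5526).
So ∂z/∂x = −n_x/n_z = 0.92079 and ∂z/∂y = −n_y/n_z = 0.65087.
Intercept c from Pit 7: 287.6 − 169.43 − 71.60 = 46.58.
At (179, 133): z_contact = 164.82 + 86.57 + 46.58 = 297.97 m.
Depth below ground = 306.2 − 297.97 = 8.2 m.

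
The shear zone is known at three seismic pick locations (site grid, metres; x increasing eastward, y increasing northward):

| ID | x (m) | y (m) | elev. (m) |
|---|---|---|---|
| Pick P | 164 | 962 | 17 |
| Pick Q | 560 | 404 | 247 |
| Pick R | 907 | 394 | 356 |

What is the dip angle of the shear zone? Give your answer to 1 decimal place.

20.0°

Let the plane be z = a·x + b·y + c.
Pick Q−Pick P: 396a − 558b = 230;  Pick R−Pick P: 743a − 568b = 339.
Solving gives a = 0.30855, b = −0.19321.
Gradient magnitude |∇z| = √(a² + b²) = √(0.09520 + 0.03733) = 0.36406.
True dip = arctan(0.36406) = 20.0°, dipping toward WNW (azimuth ≈ 302°).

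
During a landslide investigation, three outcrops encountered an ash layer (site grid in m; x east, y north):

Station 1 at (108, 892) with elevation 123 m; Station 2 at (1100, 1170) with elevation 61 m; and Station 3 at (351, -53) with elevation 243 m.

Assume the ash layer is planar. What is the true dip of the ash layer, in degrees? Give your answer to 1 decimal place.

7.7°

Let the plane be z = a·x + b·y + c.
Station 2−Station 1: 992a + 278b = −62;  Station 3−Station 1: 243a − 945b = 120.
Solving gives a = −0.02510, b = −0.13344.
Gradient magnitude |∇z| = √(a² + b²) = √(0.00063 + 0.01781) = 0.13578.
True dip = arctan(0.13578) = 7.7°, dipping toward N (azimuth ≈ 011°).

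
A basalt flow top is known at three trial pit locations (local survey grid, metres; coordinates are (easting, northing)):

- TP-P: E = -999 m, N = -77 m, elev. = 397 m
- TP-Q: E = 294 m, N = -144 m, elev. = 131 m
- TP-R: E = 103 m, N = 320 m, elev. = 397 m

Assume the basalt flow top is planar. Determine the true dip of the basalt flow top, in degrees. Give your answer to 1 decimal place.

Two edge vectors: TP-P→TP-Q = (1293, -67, -266), TP-P→TP-R = (1102, 397, 0).
Normal n = (TP-P→TP-Q) × (TP-P→TP-R) = (105602, -293132, 587155).
So ∂z/∂E = −n_x/n_z = −0.17985 and ∂z/∂N = −n_y/n_z = 0.49924.
Gradient magnitude |∇z| = √(a² + b²) = √(0.03235 + 0.24924) = 0.53065.
True dip = arctan(0.53065) = 28.0°, dipping toward SSE (azimuth ≈ 160°).

28.0°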